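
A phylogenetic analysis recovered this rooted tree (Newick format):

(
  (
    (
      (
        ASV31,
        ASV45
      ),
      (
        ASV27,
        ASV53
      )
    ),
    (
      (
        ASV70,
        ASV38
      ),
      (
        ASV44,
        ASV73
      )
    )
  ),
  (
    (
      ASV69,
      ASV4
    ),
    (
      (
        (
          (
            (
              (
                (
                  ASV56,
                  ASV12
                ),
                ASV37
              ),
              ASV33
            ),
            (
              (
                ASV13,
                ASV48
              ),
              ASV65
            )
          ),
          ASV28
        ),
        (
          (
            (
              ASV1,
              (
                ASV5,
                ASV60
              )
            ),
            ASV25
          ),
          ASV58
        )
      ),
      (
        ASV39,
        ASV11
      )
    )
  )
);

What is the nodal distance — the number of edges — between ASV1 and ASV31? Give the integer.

The MRCA of ASV1 and ASV31 is the root of the tree.
From ASV1 up to that node: 7 branches. From ASV31 up to the same node: 4 branches. Total: 7 + 4 = 11.

11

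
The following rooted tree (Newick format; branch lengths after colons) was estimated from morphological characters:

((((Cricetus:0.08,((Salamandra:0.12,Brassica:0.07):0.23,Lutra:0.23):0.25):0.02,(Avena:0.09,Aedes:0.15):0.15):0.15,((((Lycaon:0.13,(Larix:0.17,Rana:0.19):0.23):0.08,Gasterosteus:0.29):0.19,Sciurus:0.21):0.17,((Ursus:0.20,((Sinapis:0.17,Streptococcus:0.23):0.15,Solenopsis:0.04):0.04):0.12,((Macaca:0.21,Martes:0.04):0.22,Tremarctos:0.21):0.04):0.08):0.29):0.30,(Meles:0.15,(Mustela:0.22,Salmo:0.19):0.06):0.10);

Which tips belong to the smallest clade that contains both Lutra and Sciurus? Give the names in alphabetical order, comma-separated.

Aedes, Avena, Brassica, Cricetus, Gasterosteus, Larix, Lutra, Lycaon, Macaca, Martes, Rana, Salamandra, Sciurus, Sinapis, Solenopsis, Streptococcus, Tremarctos, Ursus

Tracing Lutra: it sits inside ((Salamandra,Brassica),Lutra).
Tracing Sciurus: it sits inside (((Lycaon,(Larix,Rana)),Gasterosteus),Sciurus).
The smallest clade enclosing both is (((Cricetus,((Salamandra,Brassica),Lutra)),(Avena,Aedes)),((((Lycaon,(Larix,Rana)),Gasterosteus),Sciurus),((Ursus,((Sinapis,Streptococcus),Solenopsis)),((Macaca,Martes),Tremarctos)))); the answer is its 18 terminal taxa in alphabetical order.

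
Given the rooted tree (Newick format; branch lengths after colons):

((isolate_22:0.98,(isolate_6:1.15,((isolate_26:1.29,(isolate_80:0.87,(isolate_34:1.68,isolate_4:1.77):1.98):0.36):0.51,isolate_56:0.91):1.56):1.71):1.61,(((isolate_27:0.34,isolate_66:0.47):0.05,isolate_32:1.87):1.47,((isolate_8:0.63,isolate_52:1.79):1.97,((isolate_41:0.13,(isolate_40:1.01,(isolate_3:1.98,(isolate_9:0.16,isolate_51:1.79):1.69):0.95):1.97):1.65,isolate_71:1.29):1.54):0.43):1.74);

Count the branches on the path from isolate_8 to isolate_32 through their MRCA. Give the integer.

The MRCA of isolate_8 and isolate_32 is the node subtending (((isolate_27,isolate_66),isolate_32),((isolate_8,isolate_52),((isolate_41,(isolate_40,(isolate_3,(isolate_9,isolate_51)))),isolate_71))).
From isolate_8 up to that node: 3 branches. From isolate_32 up to the same node: 2 branches. Total: 3 + 2 = 5.

5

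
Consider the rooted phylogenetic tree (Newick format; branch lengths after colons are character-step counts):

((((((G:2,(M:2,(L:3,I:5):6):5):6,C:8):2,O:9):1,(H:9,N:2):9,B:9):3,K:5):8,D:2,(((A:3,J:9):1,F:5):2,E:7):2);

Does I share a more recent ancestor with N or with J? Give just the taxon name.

The MRCA of I and N subtends ((((G,(M,(L,I))),C),O),(H,N),B) (9 taxa).
The MRCA of I and J is the root, subtending the entire tree (15 taxa).
The first is nested inside the second, so I shares a more recent common ancestor with N.

N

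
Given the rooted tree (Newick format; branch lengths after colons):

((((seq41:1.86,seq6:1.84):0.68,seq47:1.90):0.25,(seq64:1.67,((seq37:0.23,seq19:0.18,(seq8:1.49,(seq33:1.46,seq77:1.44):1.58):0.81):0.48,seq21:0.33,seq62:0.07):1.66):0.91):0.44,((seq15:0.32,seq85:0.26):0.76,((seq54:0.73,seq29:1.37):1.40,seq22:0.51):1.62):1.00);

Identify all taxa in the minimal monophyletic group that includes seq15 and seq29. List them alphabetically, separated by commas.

Tracing seq15: it sits inside (seq15,seq85).
Tracing seq29: it sits inside (seq54,seq29).
The smallest clade enclosing both is ((seq15,seq85),((seq54,seq29),seq22)); the answer is its 5 terminal taxa in alphabetical order.

seq15, seq22, seq29, seq54, seq85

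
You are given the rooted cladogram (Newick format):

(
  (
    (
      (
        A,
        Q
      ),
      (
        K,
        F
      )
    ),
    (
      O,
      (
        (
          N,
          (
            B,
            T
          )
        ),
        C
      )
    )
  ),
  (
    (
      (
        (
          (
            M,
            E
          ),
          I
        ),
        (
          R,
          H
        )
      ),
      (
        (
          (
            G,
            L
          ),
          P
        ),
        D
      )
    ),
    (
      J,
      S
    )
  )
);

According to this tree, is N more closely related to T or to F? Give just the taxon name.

T

The MRCA of N and T subtends (N,(B,T)) (3 taxa).
The MRCA of N and F subtends (((A,Q),(K,F)),(O,((N,(B,T)),C))) (9 taxa).
The first is nested inside the second, so N shares a more recent common ancestor with T.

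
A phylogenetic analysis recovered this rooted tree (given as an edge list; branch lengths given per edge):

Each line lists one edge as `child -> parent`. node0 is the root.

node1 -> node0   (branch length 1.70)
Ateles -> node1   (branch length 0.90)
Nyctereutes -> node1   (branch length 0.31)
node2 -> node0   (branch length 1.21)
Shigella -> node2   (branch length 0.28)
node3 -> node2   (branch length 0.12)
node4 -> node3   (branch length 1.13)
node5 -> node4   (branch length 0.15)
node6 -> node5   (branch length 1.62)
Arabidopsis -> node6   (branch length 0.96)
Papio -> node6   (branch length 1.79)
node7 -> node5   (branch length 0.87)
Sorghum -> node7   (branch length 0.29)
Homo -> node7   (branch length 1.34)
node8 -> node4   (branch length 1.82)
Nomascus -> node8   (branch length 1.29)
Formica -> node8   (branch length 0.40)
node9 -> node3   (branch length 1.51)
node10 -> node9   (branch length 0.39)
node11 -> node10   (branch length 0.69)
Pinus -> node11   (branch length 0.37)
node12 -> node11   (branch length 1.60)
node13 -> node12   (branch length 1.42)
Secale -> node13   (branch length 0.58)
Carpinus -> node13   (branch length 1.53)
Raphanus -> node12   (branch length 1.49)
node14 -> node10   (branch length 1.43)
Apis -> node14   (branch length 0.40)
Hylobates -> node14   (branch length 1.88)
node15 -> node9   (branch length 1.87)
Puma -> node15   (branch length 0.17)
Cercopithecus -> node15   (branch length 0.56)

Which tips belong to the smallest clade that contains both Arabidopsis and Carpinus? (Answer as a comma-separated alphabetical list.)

Tracing Arabidopsis: it sits inside (Arabidopsis,Papio).
Tracing Carpinus: it sits inside (Secale,Carpinus).
The smallest clade enclosing both is ((((Arabidopsis,Papio),(Sorghum,Homo)),(Nomascus,Formica)),(((Pinus,((Secale,Carpinus),Raphanus)),(Apis,Hylobates)),(Puma,Cercopithecus))); the answer is its 14 terminal taxa in alphabetical order.

Apis, Arabidopsis, Carpinus, Cercopithecus, Formica, Homo, Hylobates, Nomascus, Papio, Pinus, Puma, Raphanus, Secale, Sorghum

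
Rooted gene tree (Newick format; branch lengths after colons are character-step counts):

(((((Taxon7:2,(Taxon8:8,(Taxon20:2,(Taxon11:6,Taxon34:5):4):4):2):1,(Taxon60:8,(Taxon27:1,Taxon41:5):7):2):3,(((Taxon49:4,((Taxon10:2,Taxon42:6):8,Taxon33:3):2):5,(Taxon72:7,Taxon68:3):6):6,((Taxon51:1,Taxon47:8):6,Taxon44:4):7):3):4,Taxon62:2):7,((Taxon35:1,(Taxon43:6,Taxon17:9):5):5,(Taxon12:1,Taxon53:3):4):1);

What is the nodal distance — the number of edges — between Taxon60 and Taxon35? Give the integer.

The MRCA of Taxon60 and Taxon35 is the root of the tree.
From Taxon60 up to that node: 5 branches. From Taxon35 up to the same node: 3 branches. Total: 5 + 3 = 8.

8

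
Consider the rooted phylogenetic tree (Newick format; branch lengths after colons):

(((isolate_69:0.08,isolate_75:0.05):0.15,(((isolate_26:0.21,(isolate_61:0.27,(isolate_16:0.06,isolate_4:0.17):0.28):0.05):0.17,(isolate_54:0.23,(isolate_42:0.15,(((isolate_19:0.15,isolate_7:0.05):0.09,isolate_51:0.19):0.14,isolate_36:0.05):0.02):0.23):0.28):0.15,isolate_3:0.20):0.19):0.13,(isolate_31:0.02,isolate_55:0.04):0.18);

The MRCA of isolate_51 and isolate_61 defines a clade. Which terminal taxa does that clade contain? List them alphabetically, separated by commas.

isolate_16, isolate_19, isolate_26, isolate_36, isolate_4, isolate_42, isolate_51, isolate_54, isolate_61, isolate_7

Tracing isolate_51: it sits inside ((isolate_19,isolate_7),isolate_51).
Tracing isolate_61: it sits inside (isolate_61,(isolate_16,isolate_4)).
The smallest clade enclosing both is ((isolate_26,(isolate_61,(isolate_16,isolate_4))),(isolate_54,(isolate_42,(((isolate_19,isolate_7),isolate_51),isolate_36)))); the answer is its 10 terminal taxa in alphabetical order.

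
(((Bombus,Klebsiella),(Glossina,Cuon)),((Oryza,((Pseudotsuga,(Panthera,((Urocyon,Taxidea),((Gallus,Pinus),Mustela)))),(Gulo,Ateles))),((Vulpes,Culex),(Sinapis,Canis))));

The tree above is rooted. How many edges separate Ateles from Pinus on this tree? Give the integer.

8

The MRCA of Ateles and Pinus is the node subtending ((Pseudotsuga,(Panthera,((Urocyon,Taxidea),((Gallus,Pinus),Mustela)))),(Gulo,Ateles)).
From Ateles up to that node: 2 branches. From Pinus up to the same node: 6 branches. Total: 2 + 6 = 8.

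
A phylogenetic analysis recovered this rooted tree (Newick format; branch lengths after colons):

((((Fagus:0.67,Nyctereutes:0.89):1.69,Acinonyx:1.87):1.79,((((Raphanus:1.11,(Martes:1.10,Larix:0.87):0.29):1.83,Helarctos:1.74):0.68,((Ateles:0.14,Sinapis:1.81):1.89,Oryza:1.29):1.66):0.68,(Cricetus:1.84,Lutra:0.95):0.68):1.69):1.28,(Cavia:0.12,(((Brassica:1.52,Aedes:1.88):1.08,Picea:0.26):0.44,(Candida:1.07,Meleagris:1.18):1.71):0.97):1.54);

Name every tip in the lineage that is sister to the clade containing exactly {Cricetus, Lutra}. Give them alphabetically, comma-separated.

The clade containing exactly {Cricetus, Lutra} attaches to the tree at the node subtending ((((Raphanus,(Martes,Larix)),Helarctos),((Ateles,Sinapis),Oryza)),(Cricetus,Lutra)).
The other lineage descending from that same node — the sister group — is (((Raphanus,(Martes,Larix)),Helarctos),((Ateles,Sinapis),Oryza)); its 7 tips in alphabetical order are the answer.

Ateles, Helarctos, Larix, Martes, Oryza, Raphanus, Sinapis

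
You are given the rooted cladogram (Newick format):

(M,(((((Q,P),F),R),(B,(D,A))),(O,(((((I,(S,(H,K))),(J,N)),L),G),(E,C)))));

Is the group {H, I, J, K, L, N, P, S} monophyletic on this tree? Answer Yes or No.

No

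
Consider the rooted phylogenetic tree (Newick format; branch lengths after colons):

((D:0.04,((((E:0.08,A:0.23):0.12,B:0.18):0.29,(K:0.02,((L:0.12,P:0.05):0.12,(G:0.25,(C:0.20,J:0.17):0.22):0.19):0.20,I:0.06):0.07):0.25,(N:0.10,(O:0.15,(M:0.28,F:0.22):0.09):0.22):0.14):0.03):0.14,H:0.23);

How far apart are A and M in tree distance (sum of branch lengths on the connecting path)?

The path runs A → … → MRCA → … → M; the MRCA is the node subtending ((((E,A),B),(K,((L,P),(G,(C,J))),I)),(N,(O,(M,F)))).
Branch lengths along that path: 0.23 + 0.12 + 0.29 + 0.25 + 0.14 + 0.22 + 0.09 + 0.28 = 1.62.

1.62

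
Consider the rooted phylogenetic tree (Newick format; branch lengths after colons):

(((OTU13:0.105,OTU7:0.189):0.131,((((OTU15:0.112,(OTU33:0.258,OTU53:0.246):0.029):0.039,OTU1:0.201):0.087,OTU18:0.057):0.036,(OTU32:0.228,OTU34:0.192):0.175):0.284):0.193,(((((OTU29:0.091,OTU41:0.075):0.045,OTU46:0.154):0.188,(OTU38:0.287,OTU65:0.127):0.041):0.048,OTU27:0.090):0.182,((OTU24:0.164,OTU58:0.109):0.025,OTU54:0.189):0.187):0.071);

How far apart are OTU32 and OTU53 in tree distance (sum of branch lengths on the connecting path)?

The path runs OTU32 → … → MRCA → … → OTU53; the MRCA is the node subtending ((((OTU15,(OTU33,OTU53)),OTU1),OTU18),(OTU32,OTU34)).
Branch lengths along that path: 0.228 + 0.175 + 0.036 + 0.087 + 0.039 + 0.029 + 0.246 = 0.840.

0.840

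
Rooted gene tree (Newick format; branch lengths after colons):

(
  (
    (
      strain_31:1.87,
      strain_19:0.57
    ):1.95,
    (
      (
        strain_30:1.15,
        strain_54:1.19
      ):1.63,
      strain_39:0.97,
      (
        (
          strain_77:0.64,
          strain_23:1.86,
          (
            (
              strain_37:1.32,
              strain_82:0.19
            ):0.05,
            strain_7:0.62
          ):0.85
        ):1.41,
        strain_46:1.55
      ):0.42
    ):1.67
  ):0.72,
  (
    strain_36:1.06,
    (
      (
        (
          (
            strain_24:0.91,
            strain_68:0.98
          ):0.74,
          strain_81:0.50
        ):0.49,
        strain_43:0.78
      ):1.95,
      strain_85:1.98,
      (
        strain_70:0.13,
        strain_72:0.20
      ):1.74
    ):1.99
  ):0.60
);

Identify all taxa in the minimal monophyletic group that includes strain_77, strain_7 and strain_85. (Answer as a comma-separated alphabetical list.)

Tracing strain_77: it sits inside (strain_77,strain_23,((strain_37,strain_82),strain_7)).
Tracing strain_7: it sits inside ((strain_37,strain_82),strain_7).
Tracing strain_85: it sits inside ((((strain_24,strain_68),strain_81),strain_43),strain_85,(strain_70,strain_72)).
The smallest clade enclosing all 3 is the whole tree (their MRCA is the root), so the answer is all 19 tips in alphabetical order.

strain_19, strain_23, strain_24, strain_30, strain_31, strain_36, strain_37, strain_39, strain_43, strain_46, strain_54, strain_68, strain_7, strain_70, strain_72, strain_77, strain_81, strain_82, strain_85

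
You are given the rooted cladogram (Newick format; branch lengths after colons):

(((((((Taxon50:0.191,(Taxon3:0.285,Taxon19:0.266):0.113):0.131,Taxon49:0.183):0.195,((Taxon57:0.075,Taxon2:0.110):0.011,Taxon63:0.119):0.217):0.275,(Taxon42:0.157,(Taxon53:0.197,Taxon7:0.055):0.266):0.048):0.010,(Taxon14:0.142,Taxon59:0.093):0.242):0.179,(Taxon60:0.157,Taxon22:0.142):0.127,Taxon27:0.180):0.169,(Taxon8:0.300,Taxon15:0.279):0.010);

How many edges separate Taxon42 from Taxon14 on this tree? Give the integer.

5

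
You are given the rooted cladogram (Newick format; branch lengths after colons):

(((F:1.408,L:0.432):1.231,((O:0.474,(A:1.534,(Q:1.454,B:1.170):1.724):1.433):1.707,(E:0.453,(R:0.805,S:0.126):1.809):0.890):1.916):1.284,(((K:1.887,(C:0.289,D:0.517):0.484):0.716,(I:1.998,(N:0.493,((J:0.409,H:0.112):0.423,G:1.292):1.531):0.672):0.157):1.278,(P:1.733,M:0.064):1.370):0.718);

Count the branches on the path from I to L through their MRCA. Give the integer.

7

The MRCA of I and L is the root of the tree.
From I up to that node: 4 branches. From L up to the same node: 3 branches. Total: 4 + 3 = 7.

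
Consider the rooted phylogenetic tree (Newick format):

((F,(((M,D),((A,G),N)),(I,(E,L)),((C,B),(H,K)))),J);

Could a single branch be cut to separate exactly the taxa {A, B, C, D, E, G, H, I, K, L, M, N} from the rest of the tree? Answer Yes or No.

Yes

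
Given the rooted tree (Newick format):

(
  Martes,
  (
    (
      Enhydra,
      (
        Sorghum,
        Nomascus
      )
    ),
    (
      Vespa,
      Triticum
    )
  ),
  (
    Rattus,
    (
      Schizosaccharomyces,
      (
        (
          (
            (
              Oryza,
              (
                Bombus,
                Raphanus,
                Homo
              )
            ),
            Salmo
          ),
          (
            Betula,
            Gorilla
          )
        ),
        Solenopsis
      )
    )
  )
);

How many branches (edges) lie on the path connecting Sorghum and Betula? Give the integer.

10

The MRCA of Sorghum and Betula is the root of the tree.
From Sorghum up to that node: 4 branches. From Betula up to the same node: 6 branches. Total: 4 + 6 = 10.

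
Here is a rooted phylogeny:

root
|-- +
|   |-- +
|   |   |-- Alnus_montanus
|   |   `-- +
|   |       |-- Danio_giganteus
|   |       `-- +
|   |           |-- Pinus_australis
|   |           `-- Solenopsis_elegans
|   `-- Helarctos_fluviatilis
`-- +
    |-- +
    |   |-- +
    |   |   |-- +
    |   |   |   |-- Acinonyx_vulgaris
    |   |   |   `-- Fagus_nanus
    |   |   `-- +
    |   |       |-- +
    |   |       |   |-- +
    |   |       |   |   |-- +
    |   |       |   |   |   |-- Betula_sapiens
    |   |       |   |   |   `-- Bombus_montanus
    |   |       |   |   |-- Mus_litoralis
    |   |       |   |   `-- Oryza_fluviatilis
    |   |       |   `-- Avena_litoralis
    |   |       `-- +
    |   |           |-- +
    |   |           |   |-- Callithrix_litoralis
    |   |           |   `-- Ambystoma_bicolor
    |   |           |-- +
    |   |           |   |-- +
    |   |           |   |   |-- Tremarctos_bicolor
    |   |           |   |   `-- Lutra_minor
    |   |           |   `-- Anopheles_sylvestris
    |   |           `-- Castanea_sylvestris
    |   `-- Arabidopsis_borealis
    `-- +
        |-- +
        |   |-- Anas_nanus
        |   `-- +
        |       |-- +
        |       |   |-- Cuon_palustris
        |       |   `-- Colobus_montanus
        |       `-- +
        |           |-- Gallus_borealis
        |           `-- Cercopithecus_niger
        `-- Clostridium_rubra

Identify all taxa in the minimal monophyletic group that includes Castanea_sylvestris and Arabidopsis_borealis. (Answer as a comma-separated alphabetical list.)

Tracing Castanea_sylvestris: it sits inside ((Callithrix_litoralis,Ambystoma_bicolor),((Tremarctos_bicolor,Lutra_minor),Anopheles_sylvestris),Castanea_sylvestris).
Tracing Arabidopsis_borealis: it sits inside (((Acinonyx_vulgaris,Fagus_nanus),((((Betula_sapiens,Bombus_montanus),Mus_litoralis,Oryza_fluviatilis),Avena_litoralis),((Callithrix_litoralis,Ambystoma_bicolor),((Tremarctos_bicolor,Lutra_minor),Anopheles_sylvestris),Castanea_sylvestris))),Arabidopsis_borealis).
The smallest clade enclosing both is (((Acinonyx_vulgaris,Fagus_nanus),((((Betula_sapiens,Bombus_montanus),Mus_litoralis,Oryza_fluviatilis),Avena_litoralis),((Callithrix_litoralis,Ambystoma_bicolor),((Tremarctos_bicolor,Lutra_minor),Anopheles_sylvestris),Castanea_sylvestris))),Arabidopsis_borealis); the answer is its 14 terminal taxa in alphabetical order.

Acinonyx_vulgaris, Ambystoma_bicolor, Anopheles_sylvestris, Arabidopsis_borealis, Avena_litoralis, Betula_sapiens, Bombus_montanus, Callithrix_litoralis, Castanea_sylvestris, Fagus_nanus, Lutra_minor, Mus_litoralis, Oryza_fluviatilis, Tremarctos_bicolor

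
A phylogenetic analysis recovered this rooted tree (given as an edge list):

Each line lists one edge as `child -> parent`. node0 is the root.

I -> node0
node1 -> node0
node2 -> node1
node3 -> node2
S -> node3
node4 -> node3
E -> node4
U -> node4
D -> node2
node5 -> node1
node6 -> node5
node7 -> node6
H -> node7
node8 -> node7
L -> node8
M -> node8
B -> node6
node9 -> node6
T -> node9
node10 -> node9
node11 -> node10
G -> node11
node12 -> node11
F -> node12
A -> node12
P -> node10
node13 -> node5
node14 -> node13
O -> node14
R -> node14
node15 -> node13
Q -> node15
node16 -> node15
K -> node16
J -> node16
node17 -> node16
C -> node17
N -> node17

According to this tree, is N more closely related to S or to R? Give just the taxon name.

The MRCA of N and R subtends ((O,R),(Q,(K,J,(C,N)))) (7 taxa).
The MRCA of N and S subtends (((S,(E,U)),D),(((H,(L,M)),B,(T,((G,(F,A)),P))),((O,R),(Q,(K,J,(C,N)))))) (20 taxa).
The first is nested inside the second, so N shares a more recent common ancestor with R.

R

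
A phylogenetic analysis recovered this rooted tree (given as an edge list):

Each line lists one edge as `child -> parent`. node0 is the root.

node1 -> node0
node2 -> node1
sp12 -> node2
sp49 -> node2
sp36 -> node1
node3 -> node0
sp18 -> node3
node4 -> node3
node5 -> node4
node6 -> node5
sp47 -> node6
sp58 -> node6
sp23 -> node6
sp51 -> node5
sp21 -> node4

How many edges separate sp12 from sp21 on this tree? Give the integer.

6

The MRCA of sp12 and sp21 is the root of the tree.
From sp12 up to that node: 3 branches. From sp21 up to the same node: 3 branches. Total: 3 + 3 = 6.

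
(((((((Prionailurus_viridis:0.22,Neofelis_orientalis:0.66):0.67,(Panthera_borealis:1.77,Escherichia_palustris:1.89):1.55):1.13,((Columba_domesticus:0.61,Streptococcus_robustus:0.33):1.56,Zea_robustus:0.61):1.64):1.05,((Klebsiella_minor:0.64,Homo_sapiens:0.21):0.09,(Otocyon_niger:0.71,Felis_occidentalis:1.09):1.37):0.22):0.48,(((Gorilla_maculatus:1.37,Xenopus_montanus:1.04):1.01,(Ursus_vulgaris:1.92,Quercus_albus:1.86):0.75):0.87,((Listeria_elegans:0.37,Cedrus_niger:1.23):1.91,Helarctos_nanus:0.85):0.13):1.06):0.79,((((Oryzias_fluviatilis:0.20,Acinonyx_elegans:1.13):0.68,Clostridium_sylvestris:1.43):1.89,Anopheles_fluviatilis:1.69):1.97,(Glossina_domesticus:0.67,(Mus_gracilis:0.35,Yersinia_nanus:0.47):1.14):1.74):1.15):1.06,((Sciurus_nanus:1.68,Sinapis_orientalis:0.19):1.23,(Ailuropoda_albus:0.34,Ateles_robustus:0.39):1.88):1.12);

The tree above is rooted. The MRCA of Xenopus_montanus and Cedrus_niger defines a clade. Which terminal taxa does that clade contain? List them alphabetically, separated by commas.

Tracing Xenopus_montanus: it sits inside (Gorilla_maculatus,Xenopus_montanus).
Tracing Cedrus_niger: it sits inside (Listeria_elegans,Cedrus_niger).
The smallest clade enclosing both is (((Gorilla_maculatus,Xenopus_montanus),(Ursus_vulgaris,Quercus_albus)),((Listeria_elegans,Cedrus_niger),Helarctos_nanus)); the answer is its 7 terminal taxa in alphabetical order.

Cedrus_niger, Gorilla_maculatus, Helarctos_nanus, Listeria_elegans, Quercus_albus, Ursus_vulgaris, Xenopus_montanus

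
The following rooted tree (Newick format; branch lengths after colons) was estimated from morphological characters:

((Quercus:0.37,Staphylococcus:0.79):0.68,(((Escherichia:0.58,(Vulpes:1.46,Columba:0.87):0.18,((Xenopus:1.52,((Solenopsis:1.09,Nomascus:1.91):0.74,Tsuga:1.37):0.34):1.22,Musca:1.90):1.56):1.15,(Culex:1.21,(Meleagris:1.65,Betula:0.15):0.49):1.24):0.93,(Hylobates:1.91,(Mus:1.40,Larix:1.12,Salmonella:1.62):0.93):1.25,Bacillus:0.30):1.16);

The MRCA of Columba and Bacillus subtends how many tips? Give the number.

The MRCA of Columba and Bacillus is the node subtending (((Escherichia,(Vulpes,Columba),((Xenopus,((Solenopsis,Nomascus),Tsuga)),Musca)),(Culex,(Meleagris,Betula))),(Hylobates,(Mus,Larix,Salmonella)),Bacillus).
That clade contains 16 terminal taxa: Bacillus, Betula, Columba, Culex, Escherichia, Hylobates, Larix, Meleagris, Mus, Musca, Nomascus, Salmonella, Solenopsis, Tsuga, Vulpes, Xenopus.

16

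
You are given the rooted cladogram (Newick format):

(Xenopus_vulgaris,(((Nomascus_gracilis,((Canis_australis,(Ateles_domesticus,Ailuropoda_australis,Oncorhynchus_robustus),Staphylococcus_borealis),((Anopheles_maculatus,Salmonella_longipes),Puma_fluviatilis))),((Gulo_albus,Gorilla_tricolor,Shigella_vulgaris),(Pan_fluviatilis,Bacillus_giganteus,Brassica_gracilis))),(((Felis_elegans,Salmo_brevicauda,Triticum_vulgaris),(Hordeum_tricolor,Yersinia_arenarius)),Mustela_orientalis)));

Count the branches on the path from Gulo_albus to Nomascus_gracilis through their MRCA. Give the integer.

The MRCA of Gulo_albus and Nomascus_gracilis is the node subtending ((Nomascus_gracilis,((Canis_australis,(Ateles_domesticus,Ailuropoda_australis,Oncorhynchus_robustus),Staphylococcus_borealis),((Anopheles_maculatus,Salmonella_longipes),Puma_fluviatilis))),((Gulo_albus,Gorilla_tricolor,Shigella_vulgaris),(Pan_fluviatilis,Bacillus_giganteus,Brassica_gracilis))).
From Gulo_albus up to that node: 3 branches. From Nomascus_gracilis up to the same node: 2 branches. Total: 3 + 2 = 5.

5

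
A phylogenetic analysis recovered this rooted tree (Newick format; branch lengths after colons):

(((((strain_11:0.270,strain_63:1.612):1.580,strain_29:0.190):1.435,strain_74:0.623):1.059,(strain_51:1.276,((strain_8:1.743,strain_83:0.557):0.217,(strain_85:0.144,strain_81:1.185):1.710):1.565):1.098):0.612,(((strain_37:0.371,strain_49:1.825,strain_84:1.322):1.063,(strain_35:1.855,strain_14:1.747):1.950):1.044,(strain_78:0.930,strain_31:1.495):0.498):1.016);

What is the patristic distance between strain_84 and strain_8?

The path runs strain_84 → … → MRCA → … → strain_8; the MRCA is the root of the tree.
Branch lengths along that path: 1.322 + 1.063 + 1.044 + 1.016 + 0.612 + 1.098 + 1.565 + 0.217 + 1.743 = 9.680.

9.680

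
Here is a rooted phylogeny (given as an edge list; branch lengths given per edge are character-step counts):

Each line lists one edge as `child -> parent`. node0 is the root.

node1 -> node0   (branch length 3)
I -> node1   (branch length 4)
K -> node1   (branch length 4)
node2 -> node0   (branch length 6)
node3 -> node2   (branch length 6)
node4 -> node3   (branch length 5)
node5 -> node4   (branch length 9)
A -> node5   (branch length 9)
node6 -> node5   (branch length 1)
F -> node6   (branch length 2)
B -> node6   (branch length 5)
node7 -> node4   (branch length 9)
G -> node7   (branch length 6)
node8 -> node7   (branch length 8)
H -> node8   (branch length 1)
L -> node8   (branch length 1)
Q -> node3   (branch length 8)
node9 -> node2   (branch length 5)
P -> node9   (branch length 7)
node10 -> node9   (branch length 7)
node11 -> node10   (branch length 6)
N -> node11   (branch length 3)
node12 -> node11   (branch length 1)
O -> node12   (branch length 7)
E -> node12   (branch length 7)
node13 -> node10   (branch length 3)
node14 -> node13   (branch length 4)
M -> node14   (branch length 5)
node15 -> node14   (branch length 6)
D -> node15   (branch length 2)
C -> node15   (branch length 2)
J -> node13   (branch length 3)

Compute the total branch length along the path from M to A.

The path runs M → … → MRCA → … → A; the MRCA is the node subtending ((((A,(F,B)),(G,(H,L))),Q),(P,((N,(O,E)),((M,(D,C)),J)))).
Branch lengths along that path: 5 + 4 + 3 + 7 + 5 + 6 + 5 + 9 + 9 = 53.

53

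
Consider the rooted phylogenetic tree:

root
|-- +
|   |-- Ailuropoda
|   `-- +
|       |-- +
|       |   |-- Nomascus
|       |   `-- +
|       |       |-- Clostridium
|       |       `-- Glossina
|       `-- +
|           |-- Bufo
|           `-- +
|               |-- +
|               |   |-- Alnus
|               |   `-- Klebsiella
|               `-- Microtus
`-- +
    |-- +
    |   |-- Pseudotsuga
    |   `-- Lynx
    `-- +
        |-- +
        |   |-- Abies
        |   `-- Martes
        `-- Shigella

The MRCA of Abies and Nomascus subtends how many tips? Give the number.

13

The MRCA of Abies and Nomascus is the root, so the clade is the entire tree.
That clade contains 13 terminal taxa: Abies, Ailuropoda, Alnus, Bufo, Clostridium, Glossina, Klebsiella, Lynx, Martes, Microtus, Nomascus, Pseudotsuga, Shigella.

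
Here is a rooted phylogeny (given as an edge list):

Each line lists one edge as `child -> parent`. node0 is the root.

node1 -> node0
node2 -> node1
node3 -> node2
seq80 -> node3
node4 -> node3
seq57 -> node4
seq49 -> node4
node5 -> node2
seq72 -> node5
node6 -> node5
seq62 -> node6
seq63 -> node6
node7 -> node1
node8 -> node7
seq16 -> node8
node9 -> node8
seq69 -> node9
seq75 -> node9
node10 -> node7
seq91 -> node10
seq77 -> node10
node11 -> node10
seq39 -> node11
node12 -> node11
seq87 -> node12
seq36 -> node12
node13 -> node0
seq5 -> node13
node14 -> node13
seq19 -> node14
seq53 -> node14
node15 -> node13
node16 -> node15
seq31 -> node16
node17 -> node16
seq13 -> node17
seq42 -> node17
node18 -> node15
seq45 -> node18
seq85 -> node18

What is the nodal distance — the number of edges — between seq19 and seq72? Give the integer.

The MRCA of seq19 and seq72 is the root of the tree.
From seq19 up to that node: 3 branches. From seq72 up to the same node: 4 branches. Total: 3 + 4 = 7.

7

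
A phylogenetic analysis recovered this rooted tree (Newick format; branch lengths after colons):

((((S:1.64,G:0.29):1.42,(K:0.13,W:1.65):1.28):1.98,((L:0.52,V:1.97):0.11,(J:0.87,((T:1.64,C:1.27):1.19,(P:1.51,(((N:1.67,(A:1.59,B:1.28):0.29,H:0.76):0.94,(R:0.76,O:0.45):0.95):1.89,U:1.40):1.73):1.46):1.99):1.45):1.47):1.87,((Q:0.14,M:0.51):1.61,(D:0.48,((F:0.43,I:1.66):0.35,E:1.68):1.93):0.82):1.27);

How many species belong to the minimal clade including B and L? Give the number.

13

The MRCA of B and L is the node subtending ((L,V),(J,((T,C),(P,(((N,(A,B),H),(R,O)),U))))).
That clade contains 13 terminal taxa: A, B, C, H, J, L, N, O, P, R, T, U, V.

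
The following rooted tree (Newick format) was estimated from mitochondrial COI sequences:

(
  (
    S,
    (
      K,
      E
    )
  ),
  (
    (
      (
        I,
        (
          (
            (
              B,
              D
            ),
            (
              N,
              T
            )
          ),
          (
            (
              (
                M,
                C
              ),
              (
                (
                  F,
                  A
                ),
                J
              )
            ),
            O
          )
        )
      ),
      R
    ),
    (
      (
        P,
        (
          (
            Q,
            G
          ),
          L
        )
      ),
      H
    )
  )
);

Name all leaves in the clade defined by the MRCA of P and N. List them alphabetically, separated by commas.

Tracing P: it sits inside (P,((Q,G),L)).
Tracing N: it sits inside (N,T).
The smallest clade enclosing both is (((I,(((B,D),(N,T)),(((M,C),((F,A),J)),O))),R),((P,((Q,G),L)),H)); the answer is its 17 terminal taxa in alphabetical order.

A, B, C, D, F, G, H, I, J, L, M, N, O, P, Q, R, T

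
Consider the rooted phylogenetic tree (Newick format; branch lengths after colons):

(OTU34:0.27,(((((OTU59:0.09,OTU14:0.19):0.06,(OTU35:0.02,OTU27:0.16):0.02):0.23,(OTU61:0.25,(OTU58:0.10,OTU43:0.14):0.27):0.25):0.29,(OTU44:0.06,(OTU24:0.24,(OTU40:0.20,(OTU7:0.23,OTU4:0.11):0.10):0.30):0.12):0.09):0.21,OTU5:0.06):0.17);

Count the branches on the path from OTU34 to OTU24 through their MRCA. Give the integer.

6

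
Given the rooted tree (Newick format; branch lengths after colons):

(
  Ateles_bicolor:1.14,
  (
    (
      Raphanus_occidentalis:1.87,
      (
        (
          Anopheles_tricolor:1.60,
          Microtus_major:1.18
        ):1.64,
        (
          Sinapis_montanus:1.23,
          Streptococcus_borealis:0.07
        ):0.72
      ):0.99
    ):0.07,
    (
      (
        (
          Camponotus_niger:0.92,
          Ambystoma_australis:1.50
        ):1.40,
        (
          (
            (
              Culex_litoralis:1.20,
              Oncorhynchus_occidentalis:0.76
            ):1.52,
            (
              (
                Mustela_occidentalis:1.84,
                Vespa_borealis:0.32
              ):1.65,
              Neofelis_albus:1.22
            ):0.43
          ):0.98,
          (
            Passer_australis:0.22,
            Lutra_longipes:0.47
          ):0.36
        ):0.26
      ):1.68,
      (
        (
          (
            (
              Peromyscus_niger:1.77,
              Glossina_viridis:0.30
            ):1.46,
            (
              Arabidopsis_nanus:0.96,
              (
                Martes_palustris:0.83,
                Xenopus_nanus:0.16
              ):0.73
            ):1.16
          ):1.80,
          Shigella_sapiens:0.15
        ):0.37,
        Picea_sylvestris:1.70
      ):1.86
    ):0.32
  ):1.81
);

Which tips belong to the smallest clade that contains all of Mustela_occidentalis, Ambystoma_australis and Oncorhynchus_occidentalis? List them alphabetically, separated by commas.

Ambystoma_australis, Camponotus_niger, Culex_litoralis, Lutra_longipes, Mustela_occidentalis, Neofelis_albus, Oncorhynchus_occidentalis, Passer_australis, Vespa_borealis

Tracing Mustela_occidentalis: it sits inside (Mustela_occidentalis,Vespa_borealis).
Tracing Ambystoma_australis: it sits inside (Camponotus_niger,Ambystoma_australis).
Tracing Oncorhynchus_occidentalis: it sits inside (Culex_litoralis,Oncorhynchus_occidentalis).
The smallest clade enclosing all 3 is ((Camponotus_niger,Ambystoma_australis),(((Culex_litoralis,Oncorhynchus_occidentalis),((Mustela_occidentalis,Vespa_borealis),Neofelis_albus)),(Passer_australis,Lutra_longipes))); the answer is its 9 terminal taxa in alphabetical order.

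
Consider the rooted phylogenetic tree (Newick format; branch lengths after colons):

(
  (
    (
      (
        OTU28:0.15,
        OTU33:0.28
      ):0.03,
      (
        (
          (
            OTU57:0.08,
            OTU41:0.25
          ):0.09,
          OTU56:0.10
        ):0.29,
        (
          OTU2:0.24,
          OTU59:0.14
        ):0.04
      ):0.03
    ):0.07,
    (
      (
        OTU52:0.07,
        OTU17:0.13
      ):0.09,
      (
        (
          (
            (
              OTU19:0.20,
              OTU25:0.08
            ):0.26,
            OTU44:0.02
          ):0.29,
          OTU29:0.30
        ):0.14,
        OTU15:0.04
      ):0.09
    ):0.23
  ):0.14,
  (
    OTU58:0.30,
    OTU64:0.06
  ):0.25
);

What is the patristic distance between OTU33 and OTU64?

0.83

The path runs OTU33 → … → MRCA → … → OTU64; the MRCA is the root of the tree.
Branch lengths along that path: 0.28 + 0.03 + 0.07 + 0.14 + 0.25 + 0.06 = 0.83.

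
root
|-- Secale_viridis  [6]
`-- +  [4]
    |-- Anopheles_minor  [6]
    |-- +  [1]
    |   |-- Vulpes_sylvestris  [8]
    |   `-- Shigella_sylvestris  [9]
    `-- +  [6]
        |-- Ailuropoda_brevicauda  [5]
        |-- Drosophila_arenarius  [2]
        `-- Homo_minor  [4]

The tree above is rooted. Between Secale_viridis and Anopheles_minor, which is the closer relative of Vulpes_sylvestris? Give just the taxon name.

Anopheles_minor

The MRCA of Vulpes_sylvestris and Anopheles_minor subtends (Anopheles_minor,(Vulpes_sylvestris,Shigella_sylvestris),(Ailuropoda_brevicauda,Drosophila_arenarius,Homo_minor)) (6 taxa).
The MRCA of Vulpes_sylvestris and Secale_viridis is the root, subtending the entire tree (7 taxa).
The first is nested inside the second, so Vulpes_sylvestris shares a more recent common ancestor with Anopheles_minor.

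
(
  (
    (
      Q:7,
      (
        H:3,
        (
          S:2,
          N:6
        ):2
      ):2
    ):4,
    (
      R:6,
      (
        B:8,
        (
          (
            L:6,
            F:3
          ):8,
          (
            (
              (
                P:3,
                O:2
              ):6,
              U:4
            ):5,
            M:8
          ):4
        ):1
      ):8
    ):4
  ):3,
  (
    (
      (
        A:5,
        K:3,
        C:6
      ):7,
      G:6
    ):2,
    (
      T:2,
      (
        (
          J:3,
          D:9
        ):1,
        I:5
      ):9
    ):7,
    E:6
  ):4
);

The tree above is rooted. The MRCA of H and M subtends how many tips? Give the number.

12

The MRCA of H and M is the node subtending ((Q,(H,(S,N))),(R,(B,((L,F),(((P,O),U),M))))).
That clade contains 12 terminal taxa: B, F, H, L, M, N, O, P, Q, R, S, U.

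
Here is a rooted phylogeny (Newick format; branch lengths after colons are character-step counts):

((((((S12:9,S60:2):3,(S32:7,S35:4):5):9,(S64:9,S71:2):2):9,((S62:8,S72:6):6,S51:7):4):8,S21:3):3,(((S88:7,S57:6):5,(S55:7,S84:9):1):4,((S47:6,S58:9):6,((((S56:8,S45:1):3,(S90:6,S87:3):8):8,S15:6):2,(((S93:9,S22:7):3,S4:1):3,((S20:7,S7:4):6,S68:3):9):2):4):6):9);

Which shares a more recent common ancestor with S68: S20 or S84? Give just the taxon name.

S20

The MRCA of S68 and S20 subtends ((S20,S7),S68) (3 taxa).
The MRCA of S68 and S84 subtends (((S88,S57),(S55,S84)),((S47,S58),((((S56,S45),(S90,S87)),S15),(((S93,S22),S4),((S20,S7),S68))))) (17 taxa).
The first is nested inside the second, so S68 shares a more recent common ancestor with S20.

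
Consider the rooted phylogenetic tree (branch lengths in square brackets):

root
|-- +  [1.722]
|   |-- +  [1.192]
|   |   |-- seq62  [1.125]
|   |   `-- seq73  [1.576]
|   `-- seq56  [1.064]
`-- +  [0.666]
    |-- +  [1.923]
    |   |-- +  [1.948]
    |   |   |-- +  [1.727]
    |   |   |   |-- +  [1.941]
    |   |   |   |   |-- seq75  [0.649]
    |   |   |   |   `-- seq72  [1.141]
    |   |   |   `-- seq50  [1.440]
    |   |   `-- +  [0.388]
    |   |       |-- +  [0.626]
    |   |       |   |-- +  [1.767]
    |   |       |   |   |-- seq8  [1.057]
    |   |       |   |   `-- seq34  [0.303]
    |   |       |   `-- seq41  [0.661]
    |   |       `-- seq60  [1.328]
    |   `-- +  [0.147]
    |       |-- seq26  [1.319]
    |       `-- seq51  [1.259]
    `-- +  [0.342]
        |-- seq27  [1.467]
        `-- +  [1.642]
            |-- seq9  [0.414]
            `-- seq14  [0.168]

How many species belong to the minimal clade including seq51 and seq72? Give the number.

9

The MRCA of seq51 and seq72 is the node subtending ((((seq75,seq72),seq50),(((seq8,seq34),seq41),seq60)),(seq26,seq51)).
That clade contains 9 terminal taxa: seq26, seq34, seq41, seq50, seq51, seq60, seq72, seq75, seq8.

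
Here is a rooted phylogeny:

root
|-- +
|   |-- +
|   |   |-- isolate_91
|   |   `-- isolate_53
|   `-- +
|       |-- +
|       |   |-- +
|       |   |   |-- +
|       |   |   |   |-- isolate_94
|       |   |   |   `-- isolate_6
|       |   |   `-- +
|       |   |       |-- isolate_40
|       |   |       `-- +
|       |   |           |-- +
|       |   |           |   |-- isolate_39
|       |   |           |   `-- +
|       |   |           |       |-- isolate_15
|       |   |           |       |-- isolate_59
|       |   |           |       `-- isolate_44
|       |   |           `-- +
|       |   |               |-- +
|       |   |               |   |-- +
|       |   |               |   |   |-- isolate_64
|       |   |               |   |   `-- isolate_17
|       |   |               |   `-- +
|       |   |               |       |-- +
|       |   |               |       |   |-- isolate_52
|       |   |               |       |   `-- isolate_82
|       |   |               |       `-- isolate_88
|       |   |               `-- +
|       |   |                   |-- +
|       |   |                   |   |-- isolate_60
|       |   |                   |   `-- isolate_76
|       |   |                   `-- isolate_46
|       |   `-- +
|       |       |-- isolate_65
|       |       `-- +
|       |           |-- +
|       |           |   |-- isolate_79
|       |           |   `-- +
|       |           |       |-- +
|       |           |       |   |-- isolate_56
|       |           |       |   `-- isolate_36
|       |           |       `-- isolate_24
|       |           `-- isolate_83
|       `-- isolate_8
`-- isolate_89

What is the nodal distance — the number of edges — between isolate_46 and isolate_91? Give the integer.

The MRCA of isolate_46 and isolate_91 is the node subtending ((isolate_91,isolate_53),((((isolate_94,isolate_6),(isolate_40,((isolate_39,(isolate_15,isolate_59,isolate_44)),(((isolate_64,isolate_17),((isolate_52,isolate_82),isolate_88)),((isolate_60,isolate_76),isolate_46))))),(isolate_65,((isolate_79,((isolate_56,isolate_36),isolate_24)),isolate_83))),isolate_8)).
From isolate_46 up to that node: 8 branches. From isolate_91 up to the same node: 2 branches. Total: 8 + 2 = 10.

10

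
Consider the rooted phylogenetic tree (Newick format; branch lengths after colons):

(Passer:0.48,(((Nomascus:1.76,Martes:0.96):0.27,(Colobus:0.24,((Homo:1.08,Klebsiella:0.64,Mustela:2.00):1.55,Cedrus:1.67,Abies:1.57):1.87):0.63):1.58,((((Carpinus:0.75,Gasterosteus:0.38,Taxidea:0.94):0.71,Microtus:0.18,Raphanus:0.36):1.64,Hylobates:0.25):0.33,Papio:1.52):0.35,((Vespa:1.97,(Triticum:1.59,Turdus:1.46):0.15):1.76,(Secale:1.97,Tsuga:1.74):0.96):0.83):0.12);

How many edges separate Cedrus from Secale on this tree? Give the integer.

The MRCA of Cedrus and Secale is the node subtending (((Nomascus,Martes),(Colobus,((Homo,Klebsiella,Mustela),Cedrus,Abies))),((((Carpinus,Gasterosteus,Taxidea),Microtus,Raphanus),Hylobates),Papio),((Vespa,(Triticum,Turdus)),(Secale,Tsuga))).
From Cedrus up to that node: 4 branches. From Secale up to the same node: 3 branches. Total: 4 + 3 = 7.

7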